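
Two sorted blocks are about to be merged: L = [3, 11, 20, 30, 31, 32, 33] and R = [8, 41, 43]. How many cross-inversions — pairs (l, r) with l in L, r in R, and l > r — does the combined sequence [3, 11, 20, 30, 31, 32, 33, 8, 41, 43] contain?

6

For each element r of the right run, count left-run elements greater than r:
r = 8: 11, 20, 30, 31, 32, 33 → 6
r = 41: none → 0
r = 43: none → 0
Cross-inversions: 6 + 0 + 0 = 6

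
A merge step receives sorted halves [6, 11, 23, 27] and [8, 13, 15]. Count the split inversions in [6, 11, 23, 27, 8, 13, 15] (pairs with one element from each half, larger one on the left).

Count, for every r in R, how many entries of L exceed r:
r = 8: 11, 23, 27 → 3
r = 13: 23, 27 → 2
r = 15: 23, 27 → 2
Cross-inversions: 3 + 2 + 2 = 7

7 cross-inversions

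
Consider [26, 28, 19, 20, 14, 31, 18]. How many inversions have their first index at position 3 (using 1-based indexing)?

2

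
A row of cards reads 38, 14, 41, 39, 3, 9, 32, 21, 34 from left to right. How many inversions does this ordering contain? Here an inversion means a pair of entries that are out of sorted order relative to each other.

20

Sweep left to right; for each value list the smaller values that follow it:
38 → 14, 3, 9, 32, 21, 34 → 6
14 → 3, 9 → 2
41 → 39, 3, 9, 32, 21, 34 → 6
39 → 3, 9, 32, 21, 34 → 5
3 → none → 0
9 → none → 0
32 → 21 → 1
21 → none → 0
34 → none → 0
Sum: 6 + 2 + 6 + 5 + 0 + 0 + 1 + 0 + 0 = 20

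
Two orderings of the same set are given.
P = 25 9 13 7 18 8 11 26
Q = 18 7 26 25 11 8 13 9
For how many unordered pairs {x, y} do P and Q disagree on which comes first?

18 disagreeing pairs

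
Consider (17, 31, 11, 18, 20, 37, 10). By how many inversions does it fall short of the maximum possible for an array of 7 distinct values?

11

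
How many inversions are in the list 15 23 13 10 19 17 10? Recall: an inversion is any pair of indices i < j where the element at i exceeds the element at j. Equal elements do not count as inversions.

13

Element-by-element contributions:
15: 3
23: 5
13: 2
10: 0
19: 2
17: 1
10: 0
Sum: 3 + 5 + 2 + 0 + 2 + 1 + 0 = 13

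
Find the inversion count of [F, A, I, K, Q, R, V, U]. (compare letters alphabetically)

Sweep left to right; for each value list the smaller values that follow it:
F: 1
A: 0
I: 0
K: 0
Q: 0
R: 0
V: 1
U: 0
Sum: 1 + 0 + 0 + 0 + 0 + 0 + 1 + 0 = 2

There are 2 inversions.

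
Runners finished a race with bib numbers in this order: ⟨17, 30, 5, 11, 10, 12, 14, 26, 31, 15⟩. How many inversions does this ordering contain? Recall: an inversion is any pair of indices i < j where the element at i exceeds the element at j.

For each element, count later entries that are smaller:
17 → 5, 11, 10, 12, 14, 15 → 6
30 → 5, 11, 10, 12, 14, 26, 15 → 7
5 → none → 0
11 → 10 → 1
10 → none → 0
12 → none → 0
14 → none → 0
26 → 15 → 1
31 → 15 → 1
15 → none → 0
Sum: 6 + 7 + 0 + 1 + 0 + 0 + 0 + 1 + 1 + 0 = 16

16 inversions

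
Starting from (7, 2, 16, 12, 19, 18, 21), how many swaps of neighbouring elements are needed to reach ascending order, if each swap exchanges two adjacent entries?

Each adjacent swap fixes exactly one inversion, so the minimum swap count equals the number of inversions.
Count inversions — for each element, later elements that are smaller:
7: 2 → 1
2: none → 0
16: 12 → 1
12: none → 0
19: 18 → 1
18: none → 0
21: none → 0
Total inversions: 1 + 0 + 1 + 0 + 1 + 0 + 0 = 3

3 adjacent swaps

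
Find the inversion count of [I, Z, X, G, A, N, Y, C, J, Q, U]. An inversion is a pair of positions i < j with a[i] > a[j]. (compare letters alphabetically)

27

Sweep left to right; for each value list the smaller values that follow it:
I → G, A, C → 3
Z → X, G, A, N, Y, C, J, Q, U → 9
X → G, A, N, C, J, Q, U → 7
G → A, C → 2
A → none → 0
N → C, J → 2
Y → C, J, Q, U → 4
C → none → 0
J → none → 0
Q → none → 0
U → none → 0
Sum: 3 + 9 + 7 + 2 + 0 + 2 + 4 + 0 + 0 + 0 + 0 = 27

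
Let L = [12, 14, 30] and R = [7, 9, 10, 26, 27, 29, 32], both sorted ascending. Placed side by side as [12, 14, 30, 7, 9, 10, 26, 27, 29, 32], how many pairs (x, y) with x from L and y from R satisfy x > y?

Count, for every r in R, how many entries of L exceed r:
r = 7: 12, 14, 30 → 3
r = 9: 12, 14, 30 → 3
r = 10: 12, 14, 30 → 3
r = 26: 30 → 1
r = 27: 30 → 1
r = 29: 30 → 1
r = 32: none → 0
Cross-inversions: 3 + 3 + 3 + 1 + 1 + 1 + 0 = 12

12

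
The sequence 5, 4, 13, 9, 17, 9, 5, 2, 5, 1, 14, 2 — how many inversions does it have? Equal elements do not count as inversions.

38 inversions

Element-by-element contributions:
5: 4
4: 3
13: 7
9: 5
17: 7
9: 5
5: 3
2: 1
5: 2
1: 0
14: 1
2: 0
Sum: 4 + 3 + 7 + 5 + 7 + 5 + 3 + 1 + 2 + 0 + 1 + 0 = 38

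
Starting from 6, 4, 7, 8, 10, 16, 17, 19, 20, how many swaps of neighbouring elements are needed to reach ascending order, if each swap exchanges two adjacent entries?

There is 1 swap.

Each adjacent swap fixes exactly one inversion, so the minimum swap count equals the number of inversions.
Count inversions — for each element, later elements that are smaller:
6: 4 → 1
4: none → 0
7: none → 0
8: none → 0
10: none → 0
16: none → 0
17: none → 0
19: none → 0
20: none → 0
Total inversions: 1 + 0 + 0 + 0 + 0 + 0 + 0 + 0 + 0 = 1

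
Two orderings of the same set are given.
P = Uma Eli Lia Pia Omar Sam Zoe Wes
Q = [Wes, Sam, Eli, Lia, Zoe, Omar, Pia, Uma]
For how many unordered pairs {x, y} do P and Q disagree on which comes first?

There are 20 disagreeing pairs.

Assign each item its position (1..8) in the first ordering, then rewrite the second ordering as that position sequence:
positions: Uma→1, Eli→2, Lia→3, Pia→4, Omar→5, Sam→6, Zoe→7, Wes→8
second ordering as positions: [8, 6, 2, 3, 7, 5, 4, 1]
Discordant pairs = inversions in this position sequence.
8: 6, 2, 3, 7, 5, 4, 1 → 7
6: 2, 3, 5, 4, 1 → 5
2: 1 → 1
3: 1 → 1
7: 5, 4, 1 → 3
5: 4, 1 → 2
4: 1 → 1
1: 0
Total: 7 + 5 + 1 + 1 + 3 + 2 + 1 + 0 = 20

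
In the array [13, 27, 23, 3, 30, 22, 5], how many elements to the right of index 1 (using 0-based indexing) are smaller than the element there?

4

The element at index 1 is 27.
Elements after it: 23, 3, 30, 22, 5
Those smaller than 27: 23, 3, 22, 5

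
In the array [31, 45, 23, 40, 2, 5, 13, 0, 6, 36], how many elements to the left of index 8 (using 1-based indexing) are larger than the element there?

The element at index 8 is 0.
Elements before it: 31, 45, 23, 40, 2, 5, 13
Those larger than 0: 31, 45, 23, 40, 2, 5, 13

7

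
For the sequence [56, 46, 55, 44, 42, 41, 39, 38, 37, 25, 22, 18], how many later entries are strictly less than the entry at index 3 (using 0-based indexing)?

8

The element at index 3 is 44.
Elements after it: 42, 41, 39, 38, 37, 25, 22, 18
Those smaller than 44: 42, 41, 39, 38, 37, 25, 22, 18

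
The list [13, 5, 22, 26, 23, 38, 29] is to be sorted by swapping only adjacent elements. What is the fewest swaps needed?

3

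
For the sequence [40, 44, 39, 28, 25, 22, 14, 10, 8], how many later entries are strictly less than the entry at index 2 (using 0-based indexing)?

The element at index 2 is 39.
Elements after it: 28, 25, 22, 14, 10, 8
Those smaller than 39: 28, 25, 22, 14, 10, 8

6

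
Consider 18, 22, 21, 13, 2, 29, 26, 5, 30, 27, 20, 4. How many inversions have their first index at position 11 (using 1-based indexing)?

The element at index 11 is 20.
Elements after it: 4
Those smaller than 20: 4

1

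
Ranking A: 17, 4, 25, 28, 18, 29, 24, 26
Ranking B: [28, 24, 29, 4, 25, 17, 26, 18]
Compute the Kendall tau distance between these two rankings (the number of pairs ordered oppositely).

15

Assign each item its position (1..8) in the first ordering, then rewrite the second ordering as that position sequence:
positions: 17→1, 4→2, 25→3, 28→4, 18→5, 29→6, 24→7, 26→8
second ordering as positions: [4, 7, 6, 2, 3, 1, 8, 5]
Discordant pairs = inversions in this position sequence.
4: 2, 3, 1 → 3
7: 6, 2, 3, 1, 5 → 5
6: 2, 3, 1, 5 → 4
2: 1 → 1
3: 1 → 1
1: 0
8: 5 → 1
5: 0
Total: 3 + 5 + 4 + 1 + 1 + 0 + 1 + 0 = 15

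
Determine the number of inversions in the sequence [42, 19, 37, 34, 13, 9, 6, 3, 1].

34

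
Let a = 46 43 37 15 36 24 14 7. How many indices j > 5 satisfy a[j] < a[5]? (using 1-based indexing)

3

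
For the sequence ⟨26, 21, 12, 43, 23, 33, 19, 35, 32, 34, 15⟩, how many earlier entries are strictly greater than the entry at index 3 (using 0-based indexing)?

The element at index 3 is 43.
Elements before it: 26, 21, 12
None of them are larger than 43.

0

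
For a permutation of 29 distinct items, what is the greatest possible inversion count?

406

A reversed (strictly descending) arrangement makes every pair an inversion, giving C(29, 2) inversions.
C(29, 2) = 29·28/2 = 406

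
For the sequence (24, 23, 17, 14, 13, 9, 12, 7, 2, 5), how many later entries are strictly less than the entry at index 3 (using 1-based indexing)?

7 such elements

The element at index 3 is 17.
Elements after it: 14, 13, 9, 12, 7, 2, 5
Those smaller than 17: 14, 13, 9, 12, 7, 2, 5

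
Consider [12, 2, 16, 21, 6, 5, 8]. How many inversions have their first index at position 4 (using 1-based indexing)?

The element at index 4 is 21.
Elements after it: 6, 5, 8
Those smaller than 21: 6, 5, 8

3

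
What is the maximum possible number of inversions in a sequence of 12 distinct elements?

The maximum occurs when the array is in strictly decreasing order: every one of the C(12, 2) pairs is inverted.
C(12, 2) = 12·11/2 = 66

66 inversions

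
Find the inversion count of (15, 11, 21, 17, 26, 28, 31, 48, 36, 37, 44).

5

Sweep left to right; for each value list the smaller values that follow it:
15 → 11 → 1
11 → none → 0
21 → 17 → 1
17 → none → 0
26 → none → 0
28 → none → 0
31 → none → 0
48 → 36, 37, 44 → 3
36 → none → 0
37 → none → 0
44 → none → 0
Sum: 1 + 0 + 1 + 0 + 0 + 0 + 0 + 3 + 0 + 0 + 0 = 5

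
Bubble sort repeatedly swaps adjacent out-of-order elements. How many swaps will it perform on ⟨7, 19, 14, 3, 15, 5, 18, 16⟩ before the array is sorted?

12

The minimum number of adjacent swaps to sort an array equals its inversion count, since every such swap removes exactly one inversion.
Count inversions — for each element, later elements that are smaller:
7: 3, 5 → 2
19: 14, 3, 15, 5, 18, 16 → 6
14: 3, 5 → 2
3: none → 0
15: 5 → 1
5: none → 0
18: 16 → 1
16: none → 0
Total inversions: 2 + 6 + 2 + 0 + 1 + 0 + 1 + 0 = 12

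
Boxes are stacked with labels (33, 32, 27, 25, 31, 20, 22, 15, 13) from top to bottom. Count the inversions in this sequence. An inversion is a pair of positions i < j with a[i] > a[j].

33

Sweep left to right; for each value list the smaller values that follow it:
33: 8
32: 7
27: 5
25: 4
31: 4
20: 2
22: 2
15: 1
13: 0
Sum: 8 + 7 + 5 + 4 + 4 + 2 + 2 + 1 + 0 = 33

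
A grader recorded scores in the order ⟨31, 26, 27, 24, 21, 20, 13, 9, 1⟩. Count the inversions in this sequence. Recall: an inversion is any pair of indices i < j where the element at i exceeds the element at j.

35

For each element, count later entries that are smaller:
31: 8
26: 6
27: 6
24: 5
21: 4
20: 3
13: 2
9: 1
1: 0
Sum: 8 + 6 + 6 + 5 + 4 + 3 + 2 + 1 + 0 = 35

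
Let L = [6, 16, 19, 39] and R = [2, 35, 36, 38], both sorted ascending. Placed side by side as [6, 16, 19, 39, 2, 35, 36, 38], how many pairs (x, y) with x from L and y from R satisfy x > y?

7

Count, for every r in R, how many entries of L exceed r:
r = 2: 6, 16, 19, 39 → 4
r = 35: 39 → 1
r = 36: 39 → 1
r = 38: 39 → 1
Cross-inversions: 4 + 1 + 1 + 1 = 7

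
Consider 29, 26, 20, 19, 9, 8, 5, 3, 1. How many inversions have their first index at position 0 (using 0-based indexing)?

8 such elements

The element at index 0 is 29.
Elements after it: 26, 20, 19, 9, 8, 5, 3, 1
Those smaller than 29: 26, 20, 19, 9, 8, 5, 3, 1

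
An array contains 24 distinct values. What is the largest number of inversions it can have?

276

The maximum occurs when the array is in strictly decreasing order: every one of the C(24, 2) pairs is inverted.
C(24, 2) = 24·23/2 = 276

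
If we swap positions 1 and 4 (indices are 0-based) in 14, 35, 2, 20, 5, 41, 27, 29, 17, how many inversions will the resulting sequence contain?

Positions 1 and 4 hold 35 and 5; after swapping, the array is [14, 5, 2, 20, 35, 41, 27, 29, 17].
Count, for each position, how many later elements it exceeds:
14 → 5, 2 → 2
5 → 2 → 1
2 → none → 0
20 → 17 → 1
35 → 27, 29, 17 → 3
41 → 27, 29, 17 → 3
27 → 17 → 1
29 → 17 → 1
17 → none → 0
Sum: 2 + 1 + 0 + 1 + 3 + 3 + 1 + 1 + 0 = 12

12 inversions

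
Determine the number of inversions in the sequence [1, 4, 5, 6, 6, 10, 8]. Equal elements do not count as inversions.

1

Out-of-order index pairs (0-indexed):
(5,6): 10 > 8
That's 1 pair.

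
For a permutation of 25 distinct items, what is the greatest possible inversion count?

300 inversions

A reversed (strictly descending) arrangement makes every pair an inversion, giving C(25, 2) inversions.
C(25, 2) = 25·24/2 = 300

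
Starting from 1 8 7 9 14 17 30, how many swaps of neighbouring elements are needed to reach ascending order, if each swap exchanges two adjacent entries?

The minimum number of adjacent swaps to sort an array equals its inversion count, since every such swap removes exactly one inversion.
Count inversions — for each element, later elements that are smaller:
1: none → 0
8: 7 → 1
7: none → 0
9: none → 0
14: none → 0
17: none → 0
30: none → 0
Total inversions: 0 + 1 + 0 + 0 + 0 + 0 + 0 = 1

1 adjacent swap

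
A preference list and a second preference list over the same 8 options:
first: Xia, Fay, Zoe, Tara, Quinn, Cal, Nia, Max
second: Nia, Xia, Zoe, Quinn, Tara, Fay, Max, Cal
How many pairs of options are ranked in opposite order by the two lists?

Assign each item its position (1..8) in the first ordering, then rewrite the second ordering as that position sequence:
positions: Xia→1, Fay→2, Zoe→3, Tara→4, Quinn→5, Cal→6, Nia→7, Max→8
second ordering as positions: [7, 1, 3, 5, 4, 2, 8, 6]
Discordant pairs = inversions in this position sequence.
7: 1, 3, 5, 4, 2, 6 → 6
1: 0
3: 2 → 1
5: 4, 2 → 2
4: 2 → 1
2: 0
8: 6 → 1
6: 0
Total: 6 + 0 + 1 + 2 + 1 + 0 + 1 + 0 = 11

11 pairs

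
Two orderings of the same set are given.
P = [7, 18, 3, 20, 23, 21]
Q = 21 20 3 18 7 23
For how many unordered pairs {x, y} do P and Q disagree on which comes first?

Assign each item its position (1..6) in the first ordering, then rewrite the second ordering as that position sequence:
positions: 7→1, 18→2, 3→3, 20→4, 23→5, 21→6
second ordering as positions: [6, 4, 3, 2, 1, 5]
Discordant pairs = inversions in this position sequence.
6: 4, 3, 2, 1, 5 → 5
4: 3, 2, 1 → 3
3: 2, 1 → 2
2: 1 → 1
1: 0
5: 0
Total: 5 + 3 + 2 + 1 + 0 + 0 = 11

11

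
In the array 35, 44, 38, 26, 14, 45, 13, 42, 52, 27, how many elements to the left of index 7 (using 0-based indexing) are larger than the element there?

The element at index 7 is 42.
Elements before it: 35, 44, 38, 26, 14, 45, 13
Those larger than 42: 44, 45

2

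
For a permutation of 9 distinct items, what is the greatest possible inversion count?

36 inversions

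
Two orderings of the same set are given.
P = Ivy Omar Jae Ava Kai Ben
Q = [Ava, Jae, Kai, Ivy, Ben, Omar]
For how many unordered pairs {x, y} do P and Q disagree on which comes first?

8

Assign each item its position (1..6) in the first ordering, then rewrite the second ordering as that position sequence:
positions: Ivy→1, Omar→2, Jae→3, Ava→4, Kai→5, Ben→6
second ordering as positions: [4, 3, 5, 1, 6, 2]
Discordant pairs = inversions in this position sequence.
4: 3, 1, 2 → 3
3: 1, 2 → 2
5: 1, 2 → 2
1: 0
6: 2 → 1
2: 0
Total: 3 + 2 + 2 + 0 + 1 + 0 = 8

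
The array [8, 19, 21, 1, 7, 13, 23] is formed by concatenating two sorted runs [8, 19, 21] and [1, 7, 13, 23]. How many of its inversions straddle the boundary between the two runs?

Count, for every r in R, how many entries of L exceed r:
r = 1: 8, 19, 21 → 3
r = 7: 8, 19, 21 → 3
r = 13: 19, 21 → 2
r = 23: none → 0
Cross-inversions: 3 + 3 + 2 + 0 = 8

8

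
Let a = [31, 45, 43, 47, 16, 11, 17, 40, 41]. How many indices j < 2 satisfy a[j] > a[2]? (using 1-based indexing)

The element at index 2 is 45.
Elements before it: 31
None of them are larger than 45.

0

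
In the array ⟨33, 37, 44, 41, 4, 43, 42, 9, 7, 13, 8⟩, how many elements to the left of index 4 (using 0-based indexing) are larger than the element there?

4

The element at index 4 is 4.
Elements before it: 33, 37, 44, 41
Those larger than 4: 33, 37, 44, 41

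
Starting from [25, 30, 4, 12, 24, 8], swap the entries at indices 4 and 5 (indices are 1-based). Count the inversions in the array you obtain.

Positions 4 and 5 hold 12 and 24; after swapping, the array is [25, 30, 4, 24, 12, 8].
Sweep left to right; for each value list the smaller values that follow it:
25 → 4, 24, 12, 8 → 4
30 → 4, 24, 12, 8 → 4
4 → none → 0
24 → 12, 8 → 2
12 → 8 → 1
8 → none → 0
Sum: 4 + 4 + 0 + 2 + 1 + 0 = 11

11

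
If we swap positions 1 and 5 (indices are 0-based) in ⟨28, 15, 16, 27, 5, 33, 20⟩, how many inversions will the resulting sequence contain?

Positions 1 and 5 hold 15 and 33; after swapping, the array is [28, 33, 16, 27, 5, 15, 20].
For each element, count later entries that are smaller:
28 → 16, 27, 5, 15, 20 → 5
33 → 16, 27, 5, 15, 20 → 5
16 → 5, 15 → 2
27 → 5, 15, 20 → 3
5 → none → 0
15 → none → 0
20 → none → 0
Sum: 5 + 5 + 2 + 3 + 0 + 0 + 0 = 15

15 inversions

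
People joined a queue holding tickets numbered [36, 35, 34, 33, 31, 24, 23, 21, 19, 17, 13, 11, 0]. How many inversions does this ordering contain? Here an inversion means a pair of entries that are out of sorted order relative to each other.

Count, for each position, how many later elements it exceeds:
36 → 35, 34, 33, 31, 24, 23, 21, 19, 17, 13, 11, 0 → 12
35 → 34, 33, 31, 24, 23, 21, 19, 17, 13, 11, 0 → 11
34 → 33, 31, 24, 23, 21, 19, 17, 13, 11, 0 → 10
33 → 31, 24, 23, 21, 19, 17, 13, 11, 0 → 9
31 → 24, 23, 21, 19, 17, 13, 11, 0 → 8
24 → 23, 21, 19, 17, 13, 11, 0 → 7
23 → 21, 19, 17, 13, 11, 0 → 6
21 → 19, 17, 13, 11, 0 → 5
19 → 17, 13, 11, 0 → 4
17 → 13, 11, 0 → 3
13 → 11, 0 → 2
11 → 0 → 1
0 → none → 0
Sum: 12 + 11 + 10 + 9 + 8 + 7 + 6 + 5 + 4 + 3 + 2 + 1 + 0 = 78

78 inversions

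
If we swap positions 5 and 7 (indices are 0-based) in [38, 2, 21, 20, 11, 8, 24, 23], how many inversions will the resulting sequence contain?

Inversions: 15

Positions 5 and 7 hold 8 and 23; after swapping, the array is [38, 2, 21, 20, 11, 23, 24, 8].
Sweep left to right; for each value list the smaller values that follow it:
38 → 2, 21, 20, 11, 23, 24, 8 → 7
2 → none → 0
21 → 20, 11, 8 → 3
20 → 11, 8 → 2
11 → 8 → 1
23 → 8 → 1
24 → 8 → 1
8 → none → 0
Sum: 7 + 0 + 3 + 2 + 1 + 1 + 1 + 0 = 15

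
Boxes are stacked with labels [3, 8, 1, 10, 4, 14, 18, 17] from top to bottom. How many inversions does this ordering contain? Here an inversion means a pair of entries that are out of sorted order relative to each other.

Sweep left to right; for each value list the smaller values that follow it:
3 → 1 → 1
8 → 1, 4 → 2
1 → none → 0
10 → 4 → 1
4 → none → 0
14 → none → 0
18 → 17 → 1
17 → none → 0
Sum: 1 + 2 + 0 + 1 + 0 + 0 + 1 + 0 = 5

Out-of-order pairs: 5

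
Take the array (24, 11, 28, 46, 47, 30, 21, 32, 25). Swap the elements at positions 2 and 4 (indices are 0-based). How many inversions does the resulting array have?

Positions 2 and 4 hold 28 and 47; after swapping, the array is [24, 11, 47, 46, 28, 30, 21, 32, 25].
For each element, count later entries that are smaller:
24 → 11, 21 → 2
11 → none → 0
47 → 46, 28, 30, 21, 32, 25 → 6
46 → 28, 30, 21, 32, 25 → 5
28 → 21, 25 → 2
30 → 21, 25 → 2
21 → none → 0
32 → 25 → 1
25 → none → 0
Sum: 2 + 0 + 6 + 5 + 2 + 2 + 0 + 1 + 0 = 18

Inversions: 18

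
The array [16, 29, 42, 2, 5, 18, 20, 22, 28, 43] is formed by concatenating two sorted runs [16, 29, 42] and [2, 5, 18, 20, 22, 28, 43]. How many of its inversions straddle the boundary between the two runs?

Split inversions: 14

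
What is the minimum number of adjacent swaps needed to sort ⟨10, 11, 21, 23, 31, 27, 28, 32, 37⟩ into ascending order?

2 swaps

The minimum number of adjacent swaps to sort an array equals its inversion count, since every such swap removes exactly one inversion.
Count inversions — for each element, later elements that are smaller:
10: none → 0
11: none → 0
21: none → 0
23: none → 0
31: 27, 28 → 2
27: none → 0
28: none → 0
32: none → 0
37: none → 0
Total inversions: 0 + 0 + 0 + 0 + 2 + 0 + 0 + 0 + 0 = 2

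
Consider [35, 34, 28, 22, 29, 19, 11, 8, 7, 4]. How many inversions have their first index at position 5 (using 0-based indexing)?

4

The element at index 5 is 19.
Elements after it: 11, 8, 7, 4
Those smaller than 19: 11, 8, 7, 4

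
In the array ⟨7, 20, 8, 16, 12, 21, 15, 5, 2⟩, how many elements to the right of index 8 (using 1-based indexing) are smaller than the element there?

1

The element at index 8 is 5.
Elements after it: 2
Those smaller than 5: 2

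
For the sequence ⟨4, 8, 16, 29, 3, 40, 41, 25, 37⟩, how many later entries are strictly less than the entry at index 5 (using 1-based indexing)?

0

The element at index 5 is 3.
Elements after it: 40, 41, 25, 37
None of them are smaller than 3.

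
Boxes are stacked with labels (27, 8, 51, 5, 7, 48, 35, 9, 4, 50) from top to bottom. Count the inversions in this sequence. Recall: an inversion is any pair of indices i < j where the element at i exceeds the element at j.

Count, for each position, how many later elements it exceeds:
27 → 8, 5, 7, 9, 4 → 5
8 → 5, 7, 4 → 3
51 → 5, 7, 48, 35, 9, 4, 50 → 7
5 → 4 → 1
7 → 4 → 1
48 → 35, 9, 4 → 3
35 → 9, 4 → 2
9 → 4 → 1
4 → none → 0
50 → none → 0
Sum: 5 + 3 + 7 + 1 + 1 + 3 + 2 + 1 + 0 + 0 = 23

23 inversions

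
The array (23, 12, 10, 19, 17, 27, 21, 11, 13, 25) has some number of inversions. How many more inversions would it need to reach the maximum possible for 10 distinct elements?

Maximum inversions for 10 distinct elements is C(10, 2) = 10·9/2 = 45.
Current inversions — for each element, count later smaller elements:
23: 7
12: 2
10: 0
19: 3
17: 2
27: 4
21: 2
11: 0
13: 0
25: 0
Current total: 7 + 2 + 0 + 3 + 2 + 4 + 2 + 0 + 0 + 0 = 20
Shortfall: 45 − 20 = 25

25 inversions short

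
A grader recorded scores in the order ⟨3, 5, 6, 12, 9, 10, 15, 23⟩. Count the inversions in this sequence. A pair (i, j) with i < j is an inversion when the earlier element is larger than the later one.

2 inversions

Count, for each position, how many later elements it exceeds:
3: 0
5: 0
6: 0
12: 2
9: 0
10: 0
15: 0
23: 0
Sum: 0 + 0 + 0 + 2 + 0 + 0 + 0 + 0 = 2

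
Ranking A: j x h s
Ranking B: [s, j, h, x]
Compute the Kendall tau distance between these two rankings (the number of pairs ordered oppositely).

Discordant pairs: 4

Assign each item its position (1..4) in the first ordering, then rewrite the second ordering as that position sequence:
positions: j→1, x→2, h→3, s→4
second ordering as positions: [4, 1, 3, 2]
Discordant pairs = inversions in this position sequence.
4: 1, 3, 2 → 3
1: 0
3: 2 → 1
2: 0
Total: 3 + 0 + 1 + 0 = 4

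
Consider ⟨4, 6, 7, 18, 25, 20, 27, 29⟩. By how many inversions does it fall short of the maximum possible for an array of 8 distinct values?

27 inversions short

Maximum inversions for 8 distinct elements is C(8, 2) = 8·7/2 = 28.
Current inversions — for each element, count later smaller elements:
4: 0
6: 0
7: 0
18: 0
25: 1
20: 0
27: 0
29: 0
Current total: 0 + 0 + 0 + 0 + 1 + 0 + 0 + 0 = 1
Shortfall: 28 − 1 = 27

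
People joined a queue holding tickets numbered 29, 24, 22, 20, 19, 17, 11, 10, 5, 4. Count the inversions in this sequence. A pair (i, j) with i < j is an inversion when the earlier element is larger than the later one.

45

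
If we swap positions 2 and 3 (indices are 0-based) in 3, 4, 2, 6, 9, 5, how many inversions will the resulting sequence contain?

5 inversions

Positions 2 and 3 hold 2 and 6; after swapping, the array is [3, 4, 6, 2, 9, 5].
Sweep left to right; for each value list the smaller values that follow it:
3: 1
4: 1
6: 2
2: 0
9: 1
5: 0
Sum: 1 + 1 + 2 + 0 + 1 + 0 = 5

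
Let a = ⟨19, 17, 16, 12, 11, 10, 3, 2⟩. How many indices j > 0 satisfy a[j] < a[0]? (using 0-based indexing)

7

The element at index 0 is 19.
Elements after it: 17, 16, 12, 11, 10, 3, 2
Those smaller than 19: 17, 16, 12, 11, 10, 3, 2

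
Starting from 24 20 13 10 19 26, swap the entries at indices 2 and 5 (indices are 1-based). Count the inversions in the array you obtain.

There are 7 inversions.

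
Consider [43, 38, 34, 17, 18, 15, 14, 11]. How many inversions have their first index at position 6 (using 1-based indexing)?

The element at index 6 is 15.
Elements after it: 14, 11
Those smaller than 15: 14, 11

2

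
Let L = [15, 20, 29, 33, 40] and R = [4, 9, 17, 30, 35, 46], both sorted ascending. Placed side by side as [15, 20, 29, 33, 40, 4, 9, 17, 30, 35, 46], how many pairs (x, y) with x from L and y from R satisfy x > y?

Split inversions: 17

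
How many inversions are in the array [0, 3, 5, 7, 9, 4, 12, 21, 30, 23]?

4

Count, for each position, how many later elements it exceeds:
0 → none → 0
3 → none → 0
5 → 4 → 1
7 → 4 → 1
9 → 4 → 1
4 → none → 0
12 → none → 0
21 → none → 0
30 → 23 → 1
23 → none → 0
Sum: 0 + 0 + 1 + 1 + 1 + 0 + 0 + 0 + 1 + 0 = 4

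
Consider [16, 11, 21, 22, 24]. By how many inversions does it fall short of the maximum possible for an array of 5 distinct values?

9

Maximum inversions for 5 distinct elements is C(5, 2) = 5·4/2 = 10.
Current inversions — for each element, count later smaller elements:
16: 1
11: 0
21: 0
22: 0
24: 0
Current total: 1 + 0 + 0 + 0 + 0 = 1
Shortfall: 10 − 1 = 9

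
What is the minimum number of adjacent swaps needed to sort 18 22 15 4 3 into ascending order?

The minimum number of adjacent swaps to sort an array equals its inversion count, since every such swap removes exactly one inversion.
Count inversions — for each element, later elements that are smaller:
18: 15, 4, 3 → 3
22: 15, 4, 3 → 3
15: 4, 3 → 2
4: 3 → 1
3: none → 0
Total inversions: 3 + 3 + 2 + 1 + 0 = 9

Swaps: 9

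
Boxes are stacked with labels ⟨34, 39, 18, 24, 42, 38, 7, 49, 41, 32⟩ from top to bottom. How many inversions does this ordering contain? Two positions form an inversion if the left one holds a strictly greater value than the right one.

20 inversions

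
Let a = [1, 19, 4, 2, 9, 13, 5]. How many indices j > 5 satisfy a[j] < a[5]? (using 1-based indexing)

The element at index 5 is 9.
Elements after it: 13, 5
Those smaller than 9: 5

1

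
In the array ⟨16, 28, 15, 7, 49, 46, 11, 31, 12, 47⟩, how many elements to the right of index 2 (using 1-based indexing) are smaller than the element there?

The element at index 2 is 28.
Elements after it: 15, 7, 49, 46, 11, 31, 12, 47
Those smaller than 28: 15, 7, 11, 12

4 such elements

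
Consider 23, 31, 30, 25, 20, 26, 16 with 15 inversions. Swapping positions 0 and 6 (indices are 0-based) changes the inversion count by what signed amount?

Positions 0 and 6 hold 23 and 16; after swapping, the array is [16, 31, 30, 25, 20, 26, 23].
Element-by-element contributions:
16 → none → 0
31 → 30, 25, 20, 26, 23 → 5
30 → 25, 20, 26, 23 → 4
25 → 20, 23 → 2
20 → none → 0
26 → 23 → 1
23 → none → 0
Sum: 0 + 5 + 4 + 2 + 0 + 1 + 0 = 12
Change: 12 − 15 = -3

-3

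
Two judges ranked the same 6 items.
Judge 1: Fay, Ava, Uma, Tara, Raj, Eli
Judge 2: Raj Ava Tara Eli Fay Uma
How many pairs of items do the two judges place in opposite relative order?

Discordant pairs: 9

Assign each item its position (1..6) in the first ordering, then rewrite the second ordering as that position sequence:
positions: Fay→1, Ava→2, Uma→3, Tara→4, Raj→5, Eli→6
second ordering as positions: [5, 2, 4, 6, 1, 3]
Discordant pairs = inversions in this position sequence.
5: 2, 4, 1, 3 → 4
2: 1 → 1
4: 1, 3 → 2
6: 1, 3 → 2
1: 0
3: 0
Total: 4 + 1 + 2 + 2 + 0 + 0 = 9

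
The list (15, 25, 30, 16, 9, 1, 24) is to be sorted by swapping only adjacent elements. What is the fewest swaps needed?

There are 13 adjacent swaps.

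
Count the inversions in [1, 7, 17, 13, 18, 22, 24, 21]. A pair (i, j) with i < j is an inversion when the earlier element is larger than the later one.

3 inversions

Count, for each position, how many later elements it exceeds:
1 → none → 0
7 → none → 0
17 → 13 → 1
13 → none → 0
18 → none → 0
22 → 21 → 1
24 → 21 → 1
21 → none → 0
Sum: 0 + 0 + 1 + 0 + 0 + 1 + 1 + 0 = 3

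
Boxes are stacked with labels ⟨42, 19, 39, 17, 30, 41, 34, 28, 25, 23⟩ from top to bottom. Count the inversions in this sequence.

29

Sweep left to right; for each value list the smaller values that follow it:
42 → 19, 39, 17, 30, 41, 34, 28, 25, 23 → 9
19 → 17 → 1
39 → 17, 30, 34, 28, 25, 23 → 6
17 → none → 0
30 → 28, 25, 23 → 3
41 → 34, 28, 25, 23 → 4
34 → 28, 25, 23 → 3
28 → 25, 23 → 2
25 → 23 → 1
23 → none → 0
Sum: 9 + 1 + 6 + 0 + 3 + 4 + 3 + 2 + 1 + 0 = 29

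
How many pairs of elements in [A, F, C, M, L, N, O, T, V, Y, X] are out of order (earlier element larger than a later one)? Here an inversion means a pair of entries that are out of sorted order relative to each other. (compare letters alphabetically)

3

Sweep left to right; for each value list the smaller values that follow it:
A → none → 0
F → C → 1
C → none → 0
M → L → 1
L → none → 0
N → none → 0
O → none → 0
T → none → 0
V → none → 0
Y → X → 1
X → none → 0
Sum: 0 + 1 + 0 + 1 + 0 + 0 + 0 + 0 + 0 + 1 + 0 = 3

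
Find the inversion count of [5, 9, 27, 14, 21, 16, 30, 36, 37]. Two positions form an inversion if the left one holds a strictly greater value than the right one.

There are 4 inversions.

For each element, count later entries that are smaller:
5 → none → 0
9 → none → 0
27 → 14, 21, 16 → 3
14 → none → 0
21 → 16 → 1
16 → none → 0
30 → none → 0
36 → none → 0
37 → none → 0
Sum: 0 + 0 + 3 + 0 + 1 + 0 + 0 + 0 + 0 = 4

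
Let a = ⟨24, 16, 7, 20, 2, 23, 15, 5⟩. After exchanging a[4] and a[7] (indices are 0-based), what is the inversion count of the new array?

Inversions: 20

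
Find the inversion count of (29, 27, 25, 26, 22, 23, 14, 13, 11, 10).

Count, for each position, how many later elements it exceeds:
29 → 27, 25, 26, 22, 23, 14, 13, 11, 10 → 9
27 → 25, 26, 22, 23, 14, 13, 11, 10 → 8
25 → 22, 23, 14, 13, 11, 10 → 6
26 → 22, 23, 14, 13, 11, 10 → 6
22 → 14, 13, 11, 10 → 4
23 → 14, 13, 11, 10 → 4
14 → 13, 11, 10 → 3
13 → 11, 10 → 2
11 → 10 → 1
10 → none → 0
Sum: 9 + 8 + 6 + 6 + 4 + 4 + 3 + 2 + 1 + 0 = 43

43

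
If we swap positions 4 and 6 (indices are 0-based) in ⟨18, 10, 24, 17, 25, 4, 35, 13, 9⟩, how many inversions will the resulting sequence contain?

Inversions: 21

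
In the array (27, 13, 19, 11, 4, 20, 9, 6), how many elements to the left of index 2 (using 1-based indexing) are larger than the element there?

The element at index 2 is 13.
Elements before it: 27
Those larger than 13: 27

1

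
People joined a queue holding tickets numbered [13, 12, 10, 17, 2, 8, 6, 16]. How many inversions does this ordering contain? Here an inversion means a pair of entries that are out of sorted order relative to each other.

Out-of-order pairs: 17

Count, for each position, how many later elements it exceeds:
13: 5
12: 4
10: 3
17: 4
2: 0
8: 1
6: 0
16: 0
Sum: 5 + 4 + 3 + 4 + 0 + 1 + 0 + 0 = 17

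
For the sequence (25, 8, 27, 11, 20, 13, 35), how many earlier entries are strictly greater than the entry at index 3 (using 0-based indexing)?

2

The element at index 3 is 11.
Elements before it: 25, 8, 27
Those larger than 11: 25, 27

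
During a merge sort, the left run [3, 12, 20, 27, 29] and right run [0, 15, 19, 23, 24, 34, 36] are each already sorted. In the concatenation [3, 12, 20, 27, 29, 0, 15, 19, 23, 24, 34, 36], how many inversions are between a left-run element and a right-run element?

15 split inversions

Count, for every r in R, how many entries of L exceed r:
r = 0: 3, 12, 20, 27, 29 → 5
r = 15: 20, 27, 29 → 3
r = 19: 20, 27, 29 → 3
r = 23: 27, 29 → 2
r = 24: 27, 29 → 2
r = 34: none → 0
r = 36: none → 0
Cross-inversions: 5 + 3 + 3 + 2 + 2 + 0 + 0 = 15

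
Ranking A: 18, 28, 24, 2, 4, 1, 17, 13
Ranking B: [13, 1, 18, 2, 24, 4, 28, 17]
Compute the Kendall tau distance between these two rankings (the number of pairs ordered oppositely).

16

Assign each item its position (1..8) in the first ordering, then rewrite the second ordering as that position sequence:
positions: 18→1, 28→2, 24→3, 2→4, 4→5, 1→6, 17→7, 13→8
second ordering as positions: [8, 6, 1, 4, 3, 5, 2, 7]
Discordant pairs = inversions in this position sequence.
8: 6, 1, 4, 3, 5, 2, 7 → 7
6: 1, 4, 3, 5, 2 → 5
1: 0
4: 3, 2 → 2
3: 2 → 1
5: 2 → 1
2: 0
7: 0
Total: 7 + 5 + 0 + 2 + 1 + 1 + 0 + 0 = 16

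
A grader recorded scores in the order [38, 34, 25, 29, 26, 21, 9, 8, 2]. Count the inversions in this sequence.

34

For each element, count later entries that are smaller:
38: 8
34: 7
25: 4
29: 5
26: 4
21: 3
9: 2
8: 1
2: 0
Sum: 8 + 7 + 4 + 5 + 4 + 3 + 2 + 1 + 0 = 34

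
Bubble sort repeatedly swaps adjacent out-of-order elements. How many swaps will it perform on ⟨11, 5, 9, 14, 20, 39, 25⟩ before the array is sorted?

Swaps: 3

The minimum number of adjacent swaps to sort an array equals its inversion count, since every such swap removes exactly one inversion.
Count inversions — for each element, later elements that are smaller:
11: 5, 9 → 2
5: none → 0
9: none → 0
14: none → 0
20: none → 0
39: 25 → 1
25: none → 0
Total inversions: 2 + 0 + 0 + 0 + 0 + 1 + 0 = 3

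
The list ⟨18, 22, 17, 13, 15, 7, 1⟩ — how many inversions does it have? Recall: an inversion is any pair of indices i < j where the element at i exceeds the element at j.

Element-by-element contributions:
18: 5
22: 5
17: 4
13: 2
15: 2
7: 1
1: 0
Sum: 5 + 5 + 4 + 2 + 2 + 1 + 0 = 19

19 out-of-order pairs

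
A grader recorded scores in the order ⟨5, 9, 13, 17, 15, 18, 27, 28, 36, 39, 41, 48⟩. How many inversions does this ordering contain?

1 inversion

Element-by-element contributions:
5: 0
9: 0
13: 0
17: 1
15: 0
18: 0
27: 0
28: 0
36: 0
39: 0
41: 0
48: 0
Sum: 0 + 0 + 0 + 1 + 0 + 0 + 0 + 0 + 0 + 0 + 0 + 0 = 1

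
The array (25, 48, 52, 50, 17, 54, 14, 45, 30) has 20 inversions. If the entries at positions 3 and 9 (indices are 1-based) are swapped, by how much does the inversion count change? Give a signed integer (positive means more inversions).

-5

Positions 3 and 9 hold 52 and 30; after swapping, the array is [25, 48, 30, 50, 17, 54, 14, 45, 52].
Sweep left to right; for each value list the smaller values that follow it:
25: 2
48: 4
30: 2
50: 3
17: 1
54: 3
14: 0
45: 0
52: 0
Sum: 2 + 4 + 2 + 3 + 1 + 3 + 0 + 0 + 0 = 15
Change: 15 − 20 = -5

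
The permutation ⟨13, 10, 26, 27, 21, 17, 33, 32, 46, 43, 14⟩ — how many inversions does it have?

Count, for each position, how many later elements it exceeds:
13 → 10 → 1
10 → none → 0
26 → 21, 17, 14 → 3
27 → 21, 17, 14 → 3
21 → 17, 14 → 2
17 → 14 → 1
33 → 32, 14 → 2
32 → 14 → 1
46 → 43, 14 → 2
43 → 14 → 1
14 → none → 0
Sum: 1 + 0 + 3 + 3 + 2 + 1 + 2 + 1 + 2 + 1 + 0 = 16

16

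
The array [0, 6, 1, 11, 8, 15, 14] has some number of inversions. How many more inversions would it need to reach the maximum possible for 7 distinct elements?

18 inversions short

Maximum inversions for 7 distinct elements is C(7, 2) = 7·6/2 = 21.
Current inversions — for each element, count later smaller elements:
0: 0
6: 1
1: 0
11: 1
8: 0
15: 1
14: 0
Current total: 0 + 1 + 0 + 1 + 0 + 1 + 0 = 3
Shortfall: 21 − 3 = 18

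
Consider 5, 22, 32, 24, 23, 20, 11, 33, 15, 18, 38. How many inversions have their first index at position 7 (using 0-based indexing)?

2

The element at index 7 is 33.
Elements after it: 15, 18, 38
Those smaller than 33: 15, 18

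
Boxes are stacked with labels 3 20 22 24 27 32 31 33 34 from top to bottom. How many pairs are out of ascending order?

1

Count, for each position, how many later elements it exceeds:
3: 0
20: 0
22: 0
24: 0
27: 0
32: 1
31: 0
33: 0
34: 0
Sum: 0 + 0 + 0 + 0 + 0 + 1 + 0 + 0 + 0 = 1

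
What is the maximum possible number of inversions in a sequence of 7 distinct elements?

21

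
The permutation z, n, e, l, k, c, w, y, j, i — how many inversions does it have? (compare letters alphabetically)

For each element, count later entries that are smaller:
z → n, e, l, k, c, w, y, j, i → 9
n → e, l, k, c, j, i → 6
e → c → 1
l → k, c, j, i → 4
k → c, j, i → 3
c → none → 0
w → j, i → 2
y → j, i → 2
j → i → 1
i → none → 0
Sum: 9 + 6 + 1 + 4 + 3 + 0 + 2 + 2 + 1 + 0 = 28

28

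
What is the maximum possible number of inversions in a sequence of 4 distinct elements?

6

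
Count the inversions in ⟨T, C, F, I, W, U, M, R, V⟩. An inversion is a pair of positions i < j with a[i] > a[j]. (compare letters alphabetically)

There are 11 inversions.

Element-by-element contributions:
T → C, F, I, M, R → 5
C → none → 0
F → none → 0
I → none → 0
W → U, M, R, V → 4
U → M, R → 2
M → none → 0
R → none → 0
V → none → 0
Sum: 5 + 0 + 0 + 0 + 4 + 2 + 0 + 0 + 0 = 11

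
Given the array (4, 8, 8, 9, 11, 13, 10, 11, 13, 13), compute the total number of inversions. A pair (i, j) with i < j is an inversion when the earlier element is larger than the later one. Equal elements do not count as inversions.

Inversions: 3

Sweep left to right; for each value list the smaller values that follow it:
4 → none → 0
8 → none → 0
8 → none → 0
9 → none → 0
11 → 10 → 1
13 → 10, 11 → 2
10 → none → 0
11 → none → 0
13 → none → 0
13 → none → 0
Sum: 0 + 0 + 0 + 0 + 1 + 2 + 0 + 0 + 0 + 0 = 3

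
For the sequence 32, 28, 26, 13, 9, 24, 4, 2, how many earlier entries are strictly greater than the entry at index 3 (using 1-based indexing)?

The element at index 3 is 26.
Elements before it: 32, 28
Those larger than 26: 32, 28

2 such elements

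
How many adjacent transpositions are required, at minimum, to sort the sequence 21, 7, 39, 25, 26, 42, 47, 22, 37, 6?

There are 20 adjacent swaps.

Each adjacent swap fixes exactly one inversion, so the minimum swap count equals the number of inversions.
Count inversions — for each element, later elements that are smaller:
21: 7, 6 → 2
7: 6 → 1
39: 25, 26, 22, 37, 6 → 5
25: 22, 6 → 2
26: 22, 6 → 2
42: 22, 37, 6 → 3
47: 22, 37, 6 → 3
22: 6 → 1
37: 6 → 1
6: none → 0
Total inversions: 2 + 1 + 5 + 2 + 2 + 3 + 3 + 1 + 1 + 0 = 20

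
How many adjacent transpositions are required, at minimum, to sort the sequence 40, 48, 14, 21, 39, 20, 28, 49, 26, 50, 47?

There are 21 adjacent swaps.

The minimum number of adjacent swaps to sort an array equals its inversion count, since every such swap removes exactly one inversion.
Count inversions — for each element, later elements that are smaller:
40: 14, 21, 39, 20, 28, 26 → 6
48: 14, 21, 39, 20, 28, 26, 47 → 7
14: none → 0
21: 20 → 1
39: 20, 28, 26 → 3
20: none → 0
28: 26 → 1
49: 26, 47 → 2
26: none → 0
50: 47 → 1
47: none → 0
Total inversions: 6 + 7 + 0 + 1 + 3 + 0 + 1 + 2 + 0 + 1 + 0 = 21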